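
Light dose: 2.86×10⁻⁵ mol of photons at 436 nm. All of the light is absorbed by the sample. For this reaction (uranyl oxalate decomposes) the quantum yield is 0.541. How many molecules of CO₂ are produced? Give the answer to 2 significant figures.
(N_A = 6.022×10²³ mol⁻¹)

9.3×10¹⁸ molecules

Product: Φ × n_abs = 0.541 × 2.86×10⁻⁵ = 1.547×10⁻⁵ mol.
As a count: 1.547×10⁻⁵ × 6.022×10²³ = 9.3×10¹⁸.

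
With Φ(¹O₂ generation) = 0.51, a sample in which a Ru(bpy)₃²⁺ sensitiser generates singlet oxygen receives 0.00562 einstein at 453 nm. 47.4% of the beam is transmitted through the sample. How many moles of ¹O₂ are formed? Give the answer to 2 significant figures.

Fraction absorbed: 1 − 47.4/100 = 0.5260.
Photons absorbed: 0.5260 × 0.00562 = 0.002956 mol.
Product: Φ × n_abs = 0.51 × 0.002956 = 0.001508 mol.

0.0015 mol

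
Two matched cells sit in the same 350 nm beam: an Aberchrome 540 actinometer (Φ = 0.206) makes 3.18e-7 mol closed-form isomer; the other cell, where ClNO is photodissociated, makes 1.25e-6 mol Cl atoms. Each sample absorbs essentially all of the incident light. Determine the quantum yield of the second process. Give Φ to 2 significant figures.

Φ = 0.81

Photons absorbed by the actinometer: 3.18e-7 / 0.206 = 1.544e-6 mol.
Φ(unknown) = 1.25e-6 / 1.544e-6 = 0.81.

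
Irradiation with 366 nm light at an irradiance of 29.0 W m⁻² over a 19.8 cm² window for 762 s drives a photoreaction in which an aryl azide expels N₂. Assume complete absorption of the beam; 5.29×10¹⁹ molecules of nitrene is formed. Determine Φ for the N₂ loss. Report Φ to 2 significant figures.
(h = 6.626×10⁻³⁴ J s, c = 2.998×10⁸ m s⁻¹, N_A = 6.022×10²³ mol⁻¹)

Product: 5.29×10¹⁹ / 6.022×10²³ = 8.784×10⁻⁵ mol.
Photon energy at 366 nm: hc/λ = (6.626×10⁻³⁴)(2.998×10⁸)/(366×10⁻⁹) = 5.428×10⁻¹⁹ J.
Energy delivered: (29.0 W m⁻²)(19.8×10⁻⁴ m²)(762 s) = 43.75 J.
Photons incident: 43.75 / 5.428×10⁻¹⁹ = 8.060×10¹⁹, i.e. 8.060×10¹⁹/6.022×10²³ = 1.338×10⁻⁴ mol.
Φ = 8.784×10⁻⁵ mol / 1.338×10⁻⁴ mol photons = 0.66.

Φ = 0.66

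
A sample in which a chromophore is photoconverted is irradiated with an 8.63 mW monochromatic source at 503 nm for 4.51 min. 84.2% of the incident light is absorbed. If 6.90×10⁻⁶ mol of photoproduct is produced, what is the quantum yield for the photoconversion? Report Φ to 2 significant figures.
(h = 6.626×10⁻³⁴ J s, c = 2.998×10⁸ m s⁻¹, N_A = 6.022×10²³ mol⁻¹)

Φ = 0.83

Photon energy at 503 nm: hc/λ = (6.626×10⁻³⁴)(2.998×10⁸)/(503×10⁻⁹) = 3.949×10⁻¹⁹ J.
Energy delivered: (8.63 mW)(270.6 s) = 2.335 J.
Photons incident: 2.335 / 3.949×10⁻¹⁹ = 5.913×10¹⁸, i.e. 5.913×10¹⁸/6.022×10²³ = 9.819×10⁻⁶ mol.
Photons absorbed: 0.842 × 9.819×10⁻⁶ = 8.268×10⁻⁶ mol.
Φ = 6.90×10⁻⁶ mol / 8.268×10⁻⁶ mol photons = 0.83.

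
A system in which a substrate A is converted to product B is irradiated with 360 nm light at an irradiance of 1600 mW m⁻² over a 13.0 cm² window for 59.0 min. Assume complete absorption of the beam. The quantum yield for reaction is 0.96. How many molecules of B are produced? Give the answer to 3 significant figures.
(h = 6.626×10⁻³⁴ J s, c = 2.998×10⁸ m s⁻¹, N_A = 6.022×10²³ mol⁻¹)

Photon energy at 360 nm: hc/λ = (6.626×10⁻³⁴)(2.998×10⁸)/(360×10⁻⁹) = 5.518×10⁻¹⁹ J.
Energy delivered: (1600 mW m⁻²)(13.0×10⁻⁴ m²)(3540 s) = 7.363 J.
Photons incident: 7.363 / 5.518×10⁻¹⁹ = 1.334×10¹⁹, i.e. 1.334×10¹⁹/6.022×10²³ = 2.215×10⁻⁵ mol.
Product: Φ × n_abs = 0.96 × 2.215×10⁻⁵ = 2.126×10⁻⁵ mol.
As a count: 2.126×10⁻⁵ × 6.022×10²³ = 1.28×10¹⁹.

1.28×10¹⁹ molecules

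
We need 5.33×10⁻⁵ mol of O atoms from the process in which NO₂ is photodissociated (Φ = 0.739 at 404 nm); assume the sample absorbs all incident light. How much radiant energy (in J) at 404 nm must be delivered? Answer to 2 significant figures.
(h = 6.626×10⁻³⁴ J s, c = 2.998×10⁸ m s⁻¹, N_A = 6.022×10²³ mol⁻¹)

21 J

Photons that must be absorbed: 5.33×10⁻⁵ / 0.739 = 7.212×10⁻⁵ mol.
Photon energy: hc/λ = 4.917×10⁻¹⁹ J; per mole, 2.961×10⁵ J mol⁻¹.
Energy required: 7.212×10⁻⁵ × 2.961×10⁵ = 21 J.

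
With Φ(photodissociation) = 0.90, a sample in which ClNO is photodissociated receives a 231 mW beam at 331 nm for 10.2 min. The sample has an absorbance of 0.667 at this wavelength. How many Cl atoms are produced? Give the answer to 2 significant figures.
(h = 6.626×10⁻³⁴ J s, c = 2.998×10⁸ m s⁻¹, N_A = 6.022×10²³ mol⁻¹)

1.7×10²⁰ atoms

Photon energy at 331 nm: hc/λ = (6.626×10⁻³⁴)(2.998×10⁸)/(331×10⁻⁹) = 6.001×10⁻¹⁹ J.
Energy delivered: (231 mW)(612 s) = 141.4 J.
Photons incident: 141.4 / 6.001×10⁻¹⁹ = 2.356×10²⁰, i.e. 2.356×10²⁰/6.022×10²³ = 3.912×10⁻⁴ mol.
Fraction absorbed: 1 − 10^(−0.667) = 0.7847.
Photons absorbed: 0.7847 × 3.912×10⁻⁴ = 3.070×10⁻⁴ mol.
Product: Φ × n_abs = 0.90 × 3.070×10⁻⁴ = 2.763×10⁻⁴ mol.
As a count: 2.763×10⁻⁴ × 6.022×10²³ = 1.7×10²⁰.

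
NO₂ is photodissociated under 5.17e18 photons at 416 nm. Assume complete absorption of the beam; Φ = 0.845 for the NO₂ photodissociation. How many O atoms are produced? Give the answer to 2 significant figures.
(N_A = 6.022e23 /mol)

4.4e18 atoms

Moles of photons: 5.17e18 / 6.022e23 = 8.585e-6 mol.
Product: Φ × n_abs = 0.845 × 8.585e-6 = 7.254e-6 mol.
As a count: 7.254e-6 × 6.022e23 = 4.4e18.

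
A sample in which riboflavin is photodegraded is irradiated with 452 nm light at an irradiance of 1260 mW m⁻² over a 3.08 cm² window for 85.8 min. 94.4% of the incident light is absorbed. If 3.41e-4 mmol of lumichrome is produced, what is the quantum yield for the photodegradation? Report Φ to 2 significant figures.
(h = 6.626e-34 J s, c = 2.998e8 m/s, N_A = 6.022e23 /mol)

Product: 3.41e-4 mmol = 3.41e-7 mol.
Photon energy at 452 nm: hc/λ = (6.626e-34)(2.998e8)/(452e-9) = 4.395e-19 J.
Energy delivered: (1260 mW m⁻²)(3.08e-4 m²)(5148 s) = 1.998 J.
Photons incident: 1.998 / 4.395e-19 = 4.546e18, i.e. 4.546e18/6.022e23 = 7.549e-6 mol.
Photons absorbed: 0.944 × 7.549e-6 = 7.126e-6 mol.
Φ = 3.41e-7 mol / 7.126e-6 mol photons = 0.048.

Φ = 0.048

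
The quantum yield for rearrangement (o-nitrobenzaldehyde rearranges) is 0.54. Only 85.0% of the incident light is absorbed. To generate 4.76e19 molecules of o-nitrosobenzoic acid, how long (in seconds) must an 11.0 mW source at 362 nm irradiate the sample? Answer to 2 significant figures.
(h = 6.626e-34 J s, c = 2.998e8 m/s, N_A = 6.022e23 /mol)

t ≈ 5200 s

Product: 4.76e19 / 6.022e23 = 7.904e-5 mol.
Photons that must be absorbed: 7.904e-5 / 0.54 = 1.464e-4 mol.
Incident photons needed: 1.464e-4 / 0.850 = 1.722e-4 mol.
Photon energy: hc/λ = 5.487e-19 J; per mole, 3.304e5 J mol⁻¹.
Energy required: 1.722e-4 × 3.304e5 = 56.89 J.
Time: 56.89 J / 0.011 W = 5200 s.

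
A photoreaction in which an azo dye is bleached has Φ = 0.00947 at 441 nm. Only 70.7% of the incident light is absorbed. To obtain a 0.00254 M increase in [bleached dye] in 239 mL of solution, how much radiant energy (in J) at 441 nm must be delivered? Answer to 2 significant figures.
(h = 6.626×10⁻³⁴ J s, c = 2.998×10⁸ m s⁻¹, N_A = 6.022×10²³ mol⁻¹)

Product: (0.00254 M)(0.239 L) = 6.071×10⁻⁴ mol.
Photons that must be absorbed: 6.071×10⁻⁴ / 0.00947 = 0.06411 mol.
Incident photons needed: 0.06411 / 0.707 = 0.09068 mol.
Photon energy: hc/λ = 4.504×10⁻¹⁹ J; per mole, 2.712×10⁵ J mol⁻¹.
Energy required: 0.09068 × 2.712×10⁵ = 2.5×10⁴ J.

2.5×10⁴ J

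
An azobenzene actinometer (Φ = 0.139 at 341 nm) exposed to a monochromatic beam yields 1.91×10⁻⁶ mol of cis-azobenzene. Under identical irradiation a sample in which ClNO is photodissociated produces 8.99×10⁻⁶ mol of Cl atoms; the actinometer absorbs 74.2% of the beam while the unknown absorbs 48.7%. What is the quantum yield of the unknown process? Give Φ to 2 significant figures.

Photons absorbed by the actinometer: 1.91×10⁻⁶ / 0.139 = 1.374×10⁻⁵ mol.
Incident flux: 1.374×10⁻⁵ / 0.742 = 1.852×10⁻⁵ einstein.
Absorbed by unknown: 0.487 × 1.852×10⁻⁵ = 9.019×10⁻⁶ mol.
Φ(unknown) = 8.99×10⁻⁶ / 9.019×10⁻⁶ = 1.0.

Φ = 1.0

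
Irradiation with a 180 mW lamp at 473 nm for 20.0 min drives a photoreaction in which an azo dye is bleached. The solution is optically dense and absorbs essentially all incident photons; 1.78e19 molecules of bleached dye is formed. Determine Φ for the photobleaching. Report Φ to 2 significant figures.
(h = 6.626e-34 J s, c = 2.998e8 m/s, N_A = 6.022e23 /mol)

Φ = 0.035

Product: 1.78e19 / 6.022e23 = 2.956e-5 mol.
Photon energy at 473 nm: hc/λ = (6.626e-34)(2.998e8)/(473e-9) = 4.200e-19 J.
Energy delivered: (180 mW)(1200 s) = 216.0 J.
Photons incident: 216.0 / 4.200e-19 = 5.143e20, i.e. 5.143e20/6.022e23 = 8.540e-4 mol.
Φ = 2.956e-5 mol / 8.540e-4 mol photons = 0.035.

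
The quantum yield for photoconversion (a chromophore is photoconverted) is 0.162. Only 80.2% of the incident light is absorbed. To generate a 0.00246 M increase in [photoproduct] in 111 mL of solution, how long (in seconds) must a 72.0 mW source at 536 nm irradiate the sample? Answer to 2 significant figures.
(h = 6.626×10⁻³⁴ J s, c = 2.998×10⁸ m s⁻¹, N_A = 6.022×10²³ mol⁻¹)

t ≈ 6500 s

Product: (0.00246 M)(0.111 L) = 2.731×10⁻⁴ mol.
Photons that must be absorbed: 2.731×10⁻⁴ / 0.162 = 0.001686 mol.
Incident photons needed: 0.001686 / 0.802 = 0.002102 mol.
Photon energy: hc/λ = 3.706×10⁻¹⁹ J; per mole, 2.232×10⁵ J mol⁻¹.
Energy required: 0.002102 × 2.232×10⁵ = 469.2 J.
Time: 469.2 J / 0.072 W = 6500 s.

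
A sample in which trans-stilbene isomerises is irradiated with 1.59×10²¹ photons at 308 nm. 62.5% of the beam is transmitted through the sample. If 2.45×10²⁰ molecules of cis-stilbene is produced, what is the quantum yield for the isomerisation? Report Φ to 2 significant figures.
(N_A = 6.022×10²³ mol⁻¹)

Product: 2.45×10²⁰ / 6.022×10²³ = 4.068×10⁻⁴ mol.
Moles of photons: 1.59×10²¹ / 6.022×10²³ = 0.002640 mol.
Fraction absorbed: 1 − 62.5/100 = 0.3750.
Photons absorbed: 0.3750 × 0.002640 = 9.900×10⁻⁴ mol.
Φ = 4.068×10⁻⁴ mol / 9.900×10⁻⁴ mol photons = 0.41.

Φ = 0.41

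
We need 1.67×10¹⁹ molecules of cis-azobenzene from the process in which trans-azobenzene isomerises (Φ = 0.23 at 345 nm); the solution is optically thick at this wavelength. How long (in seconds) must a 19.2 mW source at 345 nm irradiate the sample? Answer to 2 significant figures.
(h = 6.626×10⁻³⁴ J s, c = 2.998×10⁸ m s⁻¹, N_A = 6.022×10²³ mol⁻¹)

Product: 1.67×10¹⁹ / 6.022×10²³ = 2.773×10⁻⁵ mol.
Photons that must be absorbed: 2.773×10⁻⁵ / 0.23 = 1.206×10⁻⁴ mol.
Photon energy: hc/λ = 5.758×10⁻¹⁹ J; per mole, 3.467×10⁵ J mol⁻¹.
Energy required: 1.206×10⁻⁴ × 3.467×10⁵ = 41.81 J.
Time: 41.81 J / 0.0192 W = 2200 s.

t ≈ 2200 s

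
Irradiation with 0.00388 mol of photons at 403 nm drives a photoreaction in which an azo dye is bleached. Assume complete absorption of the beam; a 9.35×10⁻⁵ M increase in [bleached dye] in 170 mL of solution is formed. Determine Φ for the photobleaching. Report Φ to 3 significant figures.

Product: (9.35×10⁻⁵ M)(0.17 L) = 1.590×10⁻⁵ mol.
Φ = 1.590×10⁻⁵ mol / 0.00388 mol photons = 0.00410.

Φ = 0.00410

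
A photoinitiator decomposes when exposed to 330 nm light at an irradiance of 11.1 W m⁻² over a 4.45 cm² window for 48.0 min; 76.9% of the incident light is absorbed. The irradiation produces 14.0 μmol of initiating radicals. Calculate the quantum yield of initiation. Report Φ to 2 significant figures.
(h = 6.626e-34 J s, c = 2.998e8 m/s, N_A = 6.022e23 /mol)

Product: 14.0 μmol = 1.40e-5 mol.
Photon energy at 330 nm: hc/λ = (6.626e-34)(2.998e8)/(330e-9) = 6.020e-19 J.
Energy delivered: (11.1 W m⁻²)(4.45e-4 m²)(2880 s) = 14.23 J.
Photons incident: 14.23 / 6.020e-19 = 2.364e19, i.e. 2.364e19/6.022e23 = 3.926e-5 mol.
Photons absorbed: 0.769 × 3.926e-5 = 3.019e-5 mol.
Φ = 1.40e-5 mol / 3.019e-5 mol photons = 0.46.

Φ = 0.46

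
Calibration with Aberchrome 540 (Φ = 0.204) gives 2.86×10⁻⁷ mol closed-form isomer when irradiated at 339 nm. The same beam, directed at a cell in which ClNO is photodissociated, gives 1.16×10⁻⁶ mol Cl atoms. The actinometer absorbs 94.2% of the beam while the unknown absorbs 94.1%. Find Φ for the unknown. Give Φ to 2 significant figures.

Photons absorbed by the actinometer: 2.86×10⁻⁷ / 0.204 = 1.402×10⁻⁶ mol.
Incident flux: 1.402×10⁻⁶ / 0.942 = 1.488×10⁻⁶ einstein.
Absorbed by unknown: 0.941 × 1.488×10⁻⁶ = 1.400×10⁻⁶ mol.
Φ(unknown) = 1.16×10⁻⁶ / 1.400×10⁻⁶ = 0.83.

Φ = 0.83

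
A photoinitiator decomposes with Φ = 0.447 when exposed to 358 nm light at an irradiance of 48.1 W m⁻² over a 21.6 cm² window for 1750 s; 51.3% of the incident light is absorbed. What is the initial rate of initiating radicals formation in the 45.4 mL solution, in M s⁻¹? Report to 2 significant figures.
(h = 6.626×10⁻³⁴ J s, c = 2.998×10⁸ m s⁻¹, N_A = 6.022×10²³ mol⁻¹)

1.6×10⁻⁶ M s⁻¹

Photon energy at 358 nm: hc/λ = (6.626×10⁻³⁴)(2.998×10⁸)/(358×10⁻⁹) = 5.549×10⁻¹⁹ J.
Energy delivered: (48.1 W m⁻²)(21.6×10⁻⁴ m²)(1750 s) = 181.8 J.
Photons incident: 181.8 / 5.549×10⁻¹⁹ = 3.276×10²⁰, i.e. 3.276×10²⁰/6.022×10²³ = 5.440×10⁻⁴ mol.
Photons absorbed: 0.513 × 5.440×10⁻⁴ = 2.791×10⁻⁴ mol.
Product formed: 0.447 × 2.791×10⁻⁴ = 1.248×10⁻⁴ mol.
Rate: 1.248×10⁻⁴ mol / (1750 s × 0.0454 L) = 1.6×10⁻⁶ M s⁻¹.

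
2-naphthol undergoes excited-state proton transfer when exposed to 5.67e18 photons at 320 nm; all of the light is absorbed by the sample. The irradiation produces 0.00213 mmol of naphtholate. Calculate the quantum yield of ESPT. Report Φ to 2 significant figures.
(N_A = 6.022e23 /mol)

Product: 0.00213 mmol = 2.13e-6 mol.
Moles of photons: 5.67e18 / 6.022e23 = 9.415e-6 mol.
Φ = 2.13e-6 mol / 9.415e-6 mol photons = 0.23.

Φ = 0.23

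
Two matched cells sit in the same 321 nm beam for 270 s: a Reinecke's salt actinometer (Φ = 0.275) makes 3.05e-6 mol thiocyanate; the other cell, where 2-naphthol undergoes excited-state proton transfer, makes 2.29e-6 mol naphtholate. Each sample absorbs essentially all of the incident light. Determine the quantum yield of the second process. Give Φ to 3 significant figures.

Photons absorbed by the actinometer: 3.05e-6 / 0.275 = 1.109e-5 mol.
Φ(unknown) = 2.29e-6 / 1.109e-5 = 0.206.

Φ = 0.206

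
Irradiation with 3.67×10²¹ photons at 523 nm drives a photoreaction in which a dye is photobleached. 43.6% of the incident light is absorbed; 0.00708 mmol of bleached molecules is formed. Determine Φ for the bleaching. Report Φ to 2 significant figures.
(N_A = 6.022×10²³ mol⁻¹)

Φ = 0.0027

Product: 0.00708 mmol = 7.08×10⁻⁶ mol.
Moles of photons: 3.67×10²¹ / 6.022×10²³ = 0.006094 mol.
Photons absorbed: 0.436 × 0.006094 = 0.002657 mol.
Φ = 7.08×10⁻⁶ mol / 0.002657 mol photons = 0.0027.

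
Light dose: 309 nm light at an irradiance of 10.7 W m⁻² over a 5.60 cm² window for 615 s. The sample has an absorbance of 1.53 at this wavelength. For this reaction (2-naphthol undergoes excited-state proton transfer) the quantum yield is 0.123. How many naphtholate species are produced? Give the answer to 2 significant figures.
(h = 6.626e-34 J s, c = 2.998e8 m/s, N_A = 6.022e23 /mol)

6.8e17 species

Photon energy at 309 nm: hc/λ = (6.626e-34)(2.998e8)/(309e-9) = 6.429e-19 J.
Energy delivered: (10.7 W m⁻²)(5.60e-4 m²)(615 s) = 3.685 J.
Photons incident: 3.685 / 6.429e-19 = 5.732e18, i.e. 5.732e18/6.022e23 = 9.518e-6 mol.
Fraction absorbed: 1 − 10^(−1.53) = 0.9705.
Photons absorbed: 0.9705 × 9.518e-6 = 9.237e-6 mol.
Product: Φ × n_abs = 0.123 × 9.237e-6 = 1.136e-6 mol.
As a count: 1.136e-6 × 6.022e23 = 6.8e17.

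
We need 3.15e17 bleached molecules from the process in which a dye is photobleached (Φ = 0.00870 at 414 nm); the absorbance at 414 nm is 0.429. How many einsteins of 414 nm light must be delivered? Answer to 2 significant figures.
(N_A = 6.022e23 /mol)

Product: 3.15e17 / 6.022e23 = 5.231e-7 mol.
Photons that must be absorbed: 5.231e-7 / 0.00870 = 6.013e-5 mol.
Fraction absorbed: 1 − 10^(−0.429) = 0.6276.
Incident photons needed: 6.013e-5 / 0.6276 = 9.581e-5 mol.

9.6e-5 einstein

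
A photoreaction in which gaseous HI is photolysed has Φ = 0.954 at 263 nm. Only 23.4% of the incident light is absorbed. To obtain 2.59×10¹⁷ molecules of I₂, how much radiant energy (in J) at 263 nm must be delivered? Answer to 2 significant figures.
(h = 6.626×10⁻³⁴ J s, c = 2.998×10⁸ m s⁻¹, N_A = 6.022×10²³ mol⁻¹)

Product: 2.59×10¹⁷ / 6.022×10²³ = 4.301×10⁻⁷ mol.
Photons that must be absorbed: 4.301×10⁻⁷ / 0.954 = 4.508×10⁻⁷ mol.
Incident photons needed: 4.508×10⁻⁷ / 0.234 = 1.926×10⁻⁶ mol.
Photon energy: hc/λ = 7.553×10⁻¹⁹ J; per mole, 4.548×10⁵ J mol⁻¹.
Energy required: 1.926×10⁻⁶ × 4.548×10⁵ = 0.88 J.

0.88 J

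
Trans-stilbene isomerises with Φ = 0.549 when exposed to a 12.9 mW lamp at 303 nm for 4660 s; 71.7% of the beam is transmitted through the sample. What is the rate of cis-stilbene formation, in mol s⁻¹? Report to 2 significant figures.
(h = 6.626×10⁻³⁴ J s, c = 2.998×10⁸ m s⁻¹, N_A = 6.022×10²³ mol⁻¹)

5.1×10⁻⁹ mol s⁻¹

Photon energy at 303 nm: hc/λ = (6.626×10⁻³⁴)(2.998×10⁸)/(303×10⁻⁹) = 6.556×10⁻¹⁹ J.
Energy delivered: (12.9 mW)(4660 s) = 60.11 J.
Photons incident: 60.11 / 6.556×10⁻¹⁹ = 9.169×10¹⁹, i.e. 9.169×10¹⁹/6.022×10²³ = 1.523×10⁻⁴ mol.
Fraction absorbed: 1 − 71.7/100 = 0.2830.
Photons absorbed: 0.2830 × 1.523×10⁻⁴ = 4.310×10⁻⁵ mol.
Product formed: 0.549 × 4.310×10⁻⁵ = 2.366×10⁻⁵ mol.
Rate: 2.366×10⁻⁵ / 4660 s = 5.1×10⁻⁹ mol s⁻¹.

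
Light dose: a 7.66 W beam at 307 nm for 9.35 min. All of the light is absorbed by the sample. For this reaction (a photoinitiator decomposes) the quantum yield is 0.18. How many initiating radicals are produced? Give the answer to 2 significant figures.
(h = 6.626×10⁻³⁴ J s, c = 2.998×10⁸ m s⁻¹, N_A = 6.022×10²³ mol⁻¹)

Photon energy at 307 nm: hc/λ = (6.626×10⁻³⁴)(2.998×10⁸)/(307×10⁻⁹) = 6.471×10⁻¹⁹ J.
Energy delivered: (7.66 W)(561 s) = 4297 J.
Photons incident: 4297 / 6.471×10⁻¹⁹ = 6.640×10²¹, i.e. 6.640×10²¹/6.022×10²³ = 0.01103 mol.
Product: Φ × n_abs = 0.18 × 0.01103 = 0.001985 mol.
As a count: 0.001985 × 6.022×10²³ = 1.2×10²¹.

1.2×10²¹ initiating radicals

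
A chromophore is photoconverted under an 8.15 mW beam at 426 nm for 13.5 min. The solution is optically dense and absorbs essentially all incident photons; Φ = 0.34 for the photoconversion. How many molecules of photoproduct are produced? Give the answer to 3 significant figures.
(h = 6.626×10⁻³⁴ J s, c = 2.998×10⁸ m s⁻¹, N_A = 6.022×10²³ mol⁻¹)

4.81×10¹⁸ molecules

Photon energy at 426 nm: hc/λ = (6.626×10⁻³⁴)(2.998×10⁸)/(426×10⁻⁹) = 4.663×10⁻¹⁹ J.
Energy delivered: (8.15 mW)(810 s) = 6.602 J.
Photons incident: 6.602 / 4.663×10⁻¹⁹ = 1.416×10¹⁹, i.e. 1.416×10¹⁹/6.022×10²³ = 2.351×10⁻⁵ mol.
Product: Φ × n_abs = 0.34 × 2.351×10⁻⁵ = 7.993×10⁻⁶ mol.
As a count: 7.993×10⁻⁶ × 6.022×10²³ = 4.81×10¹⁸.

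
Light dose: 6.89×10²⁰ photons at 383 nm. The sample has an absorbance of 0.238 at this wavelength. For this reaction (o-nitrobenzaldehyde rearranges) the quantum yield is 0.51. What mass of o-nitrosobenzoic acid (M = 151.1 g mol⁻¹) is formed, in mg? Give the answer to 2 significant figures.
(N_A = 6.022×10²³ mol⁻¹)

37 mg

Moles of photons: 6.89×10²⁰ / 6.022×10²³ = 0.001144 mol.
Fraction absorbed: 1 − 10^(−0.238) = 0.4219.
Photons absorbed: 0.4219 × 0.001144 = 4.827×10⁻⁴ mol.
Product: Φ × n_abs = 0.51 × 4.827×10⁻⁴ = 2.462×10⁻⁴ mol.
Mass: 2.462×10⁻⁴ × 151.1 = 0.03720 g = 37 mg.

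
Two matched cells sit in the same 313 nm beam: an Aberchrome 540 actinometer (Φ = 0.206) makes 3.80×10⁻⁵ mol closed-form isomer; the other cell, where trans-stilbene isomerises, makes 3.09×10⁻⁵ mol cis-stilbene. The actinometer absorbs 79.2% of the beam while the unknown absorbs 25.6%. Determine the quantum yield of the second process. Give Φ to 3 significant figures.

Photons absorbed by the actinometer: 3.80×10⁻⁵ / 0.206 = 1.845×10⁻⁴ mol.
Incident flux: 1.845×10⁻⁴ / 0.792 = 2.330×10⁻⁴ einstein.
Absorbed by unknown: 0.256 × 2.330×10⁻⁴ = 5.965×10⁻⁵ mol.
Φ(unknown) = 3.09×10⁻⁵ / 5.965×10⁻⁵ = 0.518.

Φ = 0.518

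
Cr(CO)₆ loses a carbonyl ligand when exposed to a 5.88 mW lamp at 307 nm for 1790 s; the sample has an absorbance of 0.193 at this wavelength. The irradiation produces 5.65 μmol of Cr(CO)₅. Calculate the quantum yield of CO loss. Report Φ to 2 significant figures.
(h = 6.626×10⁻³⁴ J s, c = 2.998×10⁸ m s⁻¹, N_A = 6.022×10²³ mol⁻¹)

Φ = 0.58

Product: 5.65 μmol = 5.65×10⁻⁶ mol.
Photon energy at 307 nm: hc/λ = (6.626×10⁻³⁴)(2.998×10⁸)/(307×10⁻⁹) = 6.471×10⁻¹⁹ J.
Energy delivered: (5.88 mW)(1790 s) = 10.53 J.
Photons incident: 10.53 / 6.471×10⁻¹⁹ = 1.627×10¹⁹, i.e. 1.627×10¹⁹/6.022×10²³ = 2.702×10⁻⁵ mol.
Fraction absorbed: 1 − 10^(−0.193) = 0.3588.
Photons absorbed: 0.3588 × 2.702×10⁻⁵ = 9.695×10⁻⁶ mol.
Φ = 5.65×10⁻⁶ mol / 9.695×10⁻⁶ mol photons = 0.58.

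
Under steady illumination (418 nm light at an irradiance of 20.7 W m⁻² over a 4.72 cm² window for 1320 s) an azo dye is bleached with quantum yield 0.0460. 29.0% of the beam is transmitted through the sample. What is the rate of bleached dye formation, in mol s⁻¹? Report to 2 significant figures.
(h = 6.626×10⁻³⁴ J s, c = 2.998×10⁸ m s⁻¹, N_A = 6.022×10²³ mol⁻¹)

Photon energy at 418 nm: hc/λ = (6.626×10⁻³⁴)(2.998×10⁸)/(418×10⁻⁹) = 4.752×10⁻¹⁹ J.
Energy delivered: (20.7 W m⁻²)(4.72×10⁻⁴ m²)(1320 s) = 12.90 J.
Photons incident: 12.90 / 4.752×10⁻¹⁹ = 2.715×10¹⁹, i.e. 2.715×10¹⁹/6.022×10²³ = 4.508×10⁻⁵ mol.
Fraction absorbed: 1 − 29.0/100 = 0.7100.
Photons absorbed: 0.7100 × 4.508×10⁻⁵ = 3.201×10⁻⁵ mol.
Product formed: 0.0460 × 3.201×10⁻⁵ = 1.472×10⁻⁶ mol.
Rate: 1.472×10⁻⁶ / 1320 s = 1.1×10⁻⁹ mol s⁻¹.

1.1×10⁻⁹ mol s⁻¹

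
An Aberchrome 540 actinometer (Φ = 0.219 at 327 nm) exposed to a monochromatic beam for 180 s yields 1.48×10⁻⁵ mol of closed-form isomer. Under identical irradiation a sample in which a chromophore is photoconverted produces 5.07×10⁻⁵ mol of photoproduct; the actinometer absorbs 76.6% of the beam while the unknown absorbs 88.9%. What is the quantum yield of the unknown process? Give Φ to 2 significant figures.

Φ = 0.65

Photons absorbed by the actinometer: 1.48×10⁻⁵ / 0.219 = 6.758×10⁻⁵ mol.
Incident flux: 6.758×10⁻⁵ / 0.766 = 8.822×10⁻⁵ einstein.
Absorbed by unknown: 0.889 × 8.822×10⁻⁵ = 7.843×10⁻⁵ mol.
Φ(unknown) = 5.07×10⁻⁵ / 7.843×10⁻⁵ = 0.65.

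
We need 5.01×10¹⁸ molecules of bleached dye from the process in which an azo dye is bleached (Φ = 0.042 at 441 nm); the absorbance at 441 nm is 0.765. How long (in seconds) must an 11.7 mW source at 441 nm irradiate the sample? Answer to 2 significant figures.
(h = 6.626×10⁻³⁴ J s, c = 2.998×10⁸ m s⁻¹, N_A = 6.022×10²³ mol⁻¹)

t ≈ 5500 s

Product: 5.01×10¹⁸ / 6.022×10²³ = 8.319×10⁻⁶ mol.
Photons that must be absorbed: 8.319×10⁻⁶ / 0.042 = 1.981×10⁻⁴ mol.
Fraction absorbed: 1 − 10^(−0.765) = 0.8282.
Incident photons needed: 1.981×10⁻⁴ / 0.8282 = 2.392×10⁻⁴ mol.
Photon energy: hc/λ = 4.504×10⁻¹⁹ J; per mole, 2.712×10⁵ J mol⁻¹.
Energy required: 2.392×10⁻⁴ × 2.712×10⁵ = 64.87 J.
Time: 64.87 J / 0.0117 W = 5500 s.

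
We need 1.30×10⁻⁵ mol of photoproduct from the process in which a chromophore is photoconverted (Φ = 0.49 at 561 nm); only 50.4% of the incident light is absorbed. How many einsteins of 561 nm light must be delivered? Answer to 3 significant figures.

Photons that must be absorbed: 1.30×10⁻⁵ / 0.49 = 2.653×10⁻⁵ mol.
Incident photons needed: 2.653×10⁻⁵ / 0.504 = 5.264×10⁻⁵ mol.

5.26×10⁻⁵ einstein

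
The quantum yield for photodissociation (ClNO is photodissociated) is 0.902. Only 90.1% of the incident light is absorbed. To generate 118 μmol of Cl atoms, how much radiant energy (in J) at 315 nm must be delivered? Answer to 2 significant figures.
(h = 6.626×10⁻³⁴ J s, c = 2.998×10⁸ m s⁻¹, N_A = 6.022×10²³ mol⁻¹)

55 J

Product: 118 μmol = 1.18×10⁻⁴ mol.
Photons that must be absorbed: 1.18×10⁻⁴ / 0.902 = 1.308×10⁻⁴ mol.
Incident photons needed: 1.308×10⁻⁴ / 0.901 = 1.452×10⁻⁴ mol.
Photon energy: hc/λ = 6.306×10⁻¹⁹ J; per mole, 3.797×10⁵ J mol⁻¹.
Energy required: 1.452×10⁻⁴ × 3.797×10⁵ = 55 J.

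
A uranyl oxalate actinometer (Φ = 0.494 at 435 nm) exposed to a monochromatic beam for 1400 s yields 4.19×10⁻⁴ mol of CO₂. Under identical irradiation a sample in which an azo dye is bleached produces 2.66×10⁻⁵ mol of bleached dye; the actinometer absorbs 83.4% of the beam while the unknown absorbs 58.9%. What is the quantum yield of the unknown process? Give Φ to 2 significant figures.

Photons absorbed by the actinometer: 4.19×10⁻⁴ / 0.494 = 8.482×10⁻⁴ mol.
Incident flux: 8.482×10⁻⁴ / 0.834 = 0.001017 einstein.
Absorbed by unknown: 0.589 × 0.001017 = 5.990×10⁻⁴ mol.
Φ(unknown) = 2.66×10⁻⁵ / 5.990×10⁻⁴ = 0.044.

Φ = 0.044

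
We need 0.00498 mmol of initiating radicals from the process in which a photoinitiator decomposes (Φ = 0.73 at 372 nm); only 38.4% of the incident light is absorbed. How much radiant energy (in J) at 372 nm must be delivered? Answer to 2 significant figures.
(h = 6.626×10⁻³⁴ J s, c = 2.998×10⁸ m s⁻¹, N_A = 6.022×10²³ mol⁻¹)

5.7 J

Product: 0.00498 mmol = 4.98×10⁻⁶ mol.
Photons that must be absorbed: 4.98×10⁻⁶ / 0.73 = 6.822×10⁻⁶ mol.
Incident photons needed: 6.822×10⁻⁶ / 0.384 = 1.777×10⁻⁵ mol.
Photon energy: hc/λ = 5.340×10⁻¹⁹ J; per mole, 3.216×10⁵ J mol⁻¹.
Energy required: 1.777×10⁻⁵ × 3.216×10⁵ = 5.7 J.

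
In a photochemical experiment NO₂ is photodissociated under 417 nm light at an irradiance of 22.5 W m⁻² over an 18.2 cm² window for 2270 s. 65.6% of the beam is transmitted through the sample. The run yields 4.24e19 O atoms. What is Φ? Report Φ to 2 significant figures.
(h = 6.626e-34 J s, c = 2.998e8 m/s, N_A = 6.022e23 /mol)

Φ = 0.63

Product: 4.24e19 / 6.022e23 = 7.041e-5 mol.
Photon energy at 417 nm: hc/λ = (6.626e-34)(2.998e8)/(417e-9) = 4.764e-19 J.
Energy delivered: (22.5 W m⁻²)(18.2e-4 m²)(2270 s) = 92.96 J.
Photons incident: 92.96 / 4.764e-19 = 1.951e20, i.e. 1.951e20/6.022e23 = 3.240e-4 mol.
Fraction absorbed: 1 − 65.6/100 = 0.3440.
Photons absorbed: 0.3440 × 3.240e-4 = 1.115e-4 mol.
Φ = 7.041e-5 mol / 1.115e-4 mol photons = 0.63.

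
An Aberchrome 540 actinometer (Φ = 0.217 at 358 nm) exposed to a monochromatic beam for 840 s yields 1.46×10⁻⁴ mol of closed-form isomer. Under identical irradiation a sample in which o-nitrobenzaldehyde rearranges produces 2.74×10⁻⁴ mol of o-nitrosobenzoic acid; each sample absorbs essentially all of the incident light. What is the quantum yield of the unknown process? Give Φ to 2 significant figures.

Φ = 0.41

Photons absorbed by the actinometer: 1.46×10⁻⁴ / 0.217 = 6.728×10⁻⁴ mol.
Φ(unknown) = 2.74×10⁻⁴ / 6.728×10⁻⁴ = 0.41.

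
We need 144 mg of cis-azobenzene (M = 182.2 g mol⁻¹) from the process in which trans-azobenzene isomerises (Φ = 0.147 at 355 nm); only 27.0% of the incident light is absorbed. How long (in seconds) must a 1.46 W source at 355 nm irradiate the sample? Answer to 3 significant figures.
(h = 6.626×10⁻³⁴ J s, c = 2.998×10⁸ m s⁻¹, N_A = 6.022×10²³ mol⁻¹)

t ≈ 4600 s

Product: 144 mg / 182.2 g mol⁻¹ = 7.903×10⁻⁴ mol.
Photons that must be absorbed: 7.903×10⁻⁴ / 0.147 = 0.005376 mol.
Incident photons needed: 0.005376 / 0.270 = 0.01991 mol.
Photon energy: hc/λ = 5.596×10⁻¹⁹ J; per mole, 3.370×10⁵ J mol⁻¹.
Energy required: 0.01991 × 3.370×10⁵ = 6710 J.
Time: 6710 J / 1.46 W = 4600 s.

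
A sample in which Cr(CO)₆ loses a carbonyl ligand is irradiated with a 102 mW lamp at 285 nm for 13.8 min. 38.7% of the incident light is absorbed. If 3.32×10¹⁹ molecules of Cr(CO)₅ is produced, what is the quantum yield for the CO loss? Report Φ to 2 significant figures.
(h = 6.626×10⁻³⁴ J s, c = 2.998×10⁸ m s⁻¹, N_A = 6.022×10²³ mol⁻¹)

Φ = 0.71

Product: 3.32×10¹⁹ / 6.022×10²³ = 5.513×10⁻⁵ mol.
Photon energy at 285 nm: hc/λ = (6.626×10⁻³⁴)(2.998×10⁸)/(285×10⁻⁹) = 6.970×10⁻¹⁹ J.
Energy delivered: (102 mW)(828 s) = 84.46 J.
Photons incident: 84.46 / 6.970×10⁻¹⁹ = 1.212×10²⁰, i.e. 1.212×10²⁰/6.022×10²³ = 2.013×10⁻⁴ mol.
Photons absorbed: 0.387 × 2.013×10⁻⁴ = 7.790×10⁻⁵ mol.
Φ = 5.513×10⁻⁵ mol / 7.790×10⁻⁵ mol photons = 0.71.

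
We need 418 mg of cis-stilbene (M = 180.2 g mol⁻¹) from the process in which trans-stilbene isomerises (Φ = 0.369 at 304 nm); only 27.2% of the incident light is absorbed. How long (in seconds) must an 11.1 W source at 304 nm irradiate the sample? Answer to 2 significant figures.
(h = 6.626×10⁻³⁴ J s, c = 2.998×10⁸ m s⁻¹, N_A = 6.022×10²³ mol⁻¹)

t ≈ 820 s

Product: 418 mg / 180.2 g mol⁻¹ = 0.002320 mol.
Photons that must be absorbed: 0.002320 / 0.369 = 0.006287 mol.
Incident photons needed: 0.006287 / 0.272 = 0.02311 mol.
Photon energy: hc/λ = 6.534×10⁻¹⁹ J; per mole, 3.935×10⁵ J mol⁻¹.
Energy required: 0.02311 × 3.935×10⁵ = 9094 J.
Time: 9094 J / 11.1 W = 820 s.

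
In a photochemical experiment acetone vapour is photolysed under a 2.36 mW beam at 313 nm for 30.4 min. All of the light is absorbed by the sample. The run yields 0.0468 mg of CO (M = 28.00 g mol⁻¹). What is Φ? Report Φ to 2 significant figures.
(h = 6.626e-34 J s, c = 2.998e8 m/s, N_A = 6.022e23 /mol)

Φ = 0.15

Product: 0.0468 mg / 28.00 g mol⁻¹ = 1.671e-6 mol.
Photon energy at 313 nm: hc/λ = (6.626e-34)(2.998e8)/(313e-9) = 6.347e-19 J.
Energy delivered: (2.36 mW)(1824 s) = 4.305 J.
Photons incident: 4.305 / 6.347e-19 = 6.783e18, i.e. 6.783e18/6.022e23 = 1.126e-5 mol.
Φ = 1.671e-6 mol / 1.126e-5 mol photons = 0.15.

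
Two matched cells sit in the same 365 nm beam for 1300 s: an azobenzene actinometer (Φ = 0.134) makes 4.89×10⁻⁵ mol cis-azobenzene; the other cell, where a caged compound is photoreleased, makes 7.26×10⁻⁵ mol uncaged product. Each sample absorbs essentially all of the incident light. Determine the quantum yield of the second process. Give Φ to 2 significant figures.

Photons absorbed by the actinometer: 4.89×10⁻⁵ / 0.134 = 3.649×10⁻⁴ mol.
Φ(unknown) = 7.26×10⁻⁵ / 3.649×10⁻⁴ = 0.20.

Φ = 0.20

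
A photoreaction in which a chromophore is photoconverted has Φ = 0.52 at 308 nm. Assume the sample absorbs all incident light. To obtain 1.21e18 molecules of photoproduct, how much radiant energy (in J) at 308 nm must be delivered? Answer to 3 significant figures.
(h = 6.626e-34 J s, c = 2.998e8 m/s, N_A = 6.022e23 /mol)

1.50 J

Product: 1.21e18 / 6.022e23 = 2.009e-6 mol.
Photons that must be absorbed: 2.009e-6 / 0.52 = 3.863e-6 mol.
Photon energy: hc/λ = 6.450e-19 J; per mole, 3.884e5 J mol⁻¹.
Energy required: 3.863e-6 × 3.884e5 = 1.50 J.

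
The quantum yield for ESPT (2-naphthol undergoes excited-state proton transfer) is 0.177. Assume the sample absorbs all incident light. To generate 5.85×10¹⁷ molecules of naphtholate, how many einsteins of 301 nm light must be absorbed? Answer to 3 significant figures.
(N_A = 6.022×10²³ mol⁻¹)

5.49×10⁻⁶ einstein

Product: 5.85×10¹⁷ / 6.022×10²³ = 9.714×10⁻⁷ mol.
Photons that must be absorbed: 9.714×10⁻⁷ / 0.177 = 5.488×10⁻⁶ mol.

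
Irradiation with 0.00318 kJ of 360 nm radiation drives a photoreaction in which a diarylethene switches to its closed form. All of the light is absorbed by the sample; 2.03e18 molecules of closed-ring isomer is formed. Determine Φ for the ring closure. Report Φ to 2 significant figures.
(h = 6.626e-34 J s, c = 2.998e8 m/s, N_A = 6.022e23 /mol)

Φ = 0.35

Product: 2.03e18 / 6.022e23 = 3.371e-6 mol.
Photon energy at 360 nm: hc/λ = (6.626e-34)(2.998e8)/(360e-9) = 5.518e-19 J.
Incident energy: 0.00318 kJ = 3.18 J.
Photons incident: 3.18 / 5.518e-19 = 5.763e18, i.e. 5.763e18/6.022e23 = 9.570e-6 mol.
Φ = 3.371e-6 mol / 9.570e-6 mol photons = 0.35.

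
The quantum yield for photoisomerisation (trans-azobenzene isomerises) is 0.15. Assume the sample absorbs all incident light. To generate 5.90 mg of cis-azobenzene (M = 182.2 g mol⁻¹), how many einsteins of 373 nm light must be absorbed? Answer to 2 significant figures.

2.2e-4 einstein

Product: 5.90 mg / 182.2 g mol⁻¹ = 3.238e-5 mol.
Photons that must be absorbed: 3.238e-5 / 0.15 = 2.159e-4 mol.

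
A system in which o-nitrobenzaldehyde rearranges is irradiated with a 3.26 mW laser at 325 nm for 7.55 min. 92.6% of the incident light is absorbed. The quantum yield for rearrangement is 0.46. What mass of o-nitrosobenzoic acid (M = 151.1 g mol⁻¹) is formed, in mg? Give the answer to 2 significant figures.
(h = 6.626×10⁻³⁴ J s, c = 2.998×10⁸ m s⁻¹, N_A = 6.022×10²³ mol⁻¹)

0.26 mg

Photon energy at 325 nm: hc/λ = (6.626×10⁻³⁴)(2.998×10⁸)/(325×10⁻⁹) = 6.112×10⁻¹⁹ J.
Energy delivered: (3.26 mW)(453 s) = 1.477 J.
Photons incident: 1.477 / 6.112×10⁻¹⁹ = 2.417×10¹⁸, i.e. 2.417×10¹⁸/6.022×10²³ = 4.014×10⁻⁶ mol.
Photons absorbed: 0.926 × 4.014×10⁻⁶ = 3.717×10⁻⁶ mol.
Product: Φ × n_abs = 0.46 × 3.717×10⁻⁶ = 1.710×10⁻⁶ mol.
Mass: 1.710×10⁻⁶ × 151.1 = 2.584×10⁻⁴ g = 0.26 mg.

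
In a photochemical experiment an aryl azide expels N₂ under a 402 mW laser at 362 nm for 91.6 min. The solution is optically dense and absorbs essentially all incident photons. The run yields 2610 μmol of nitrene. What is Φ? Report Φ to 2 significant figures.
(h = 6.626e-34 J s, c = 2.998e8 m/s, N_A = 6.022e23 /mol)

Φ = 0.39

Product: 2610 μmol = 0.00261 mol.
Photon energy at 362 nm: hc/λ = (6.626e-34)(2.998e8)/(362e-9) = 5.487e-19 J.
Energy delivered: (402 mW)(5496 s) = 2209 J.
Photons incident: 2209 / 5.487e-19 = 4.026e21, i.e. 4.026e21/6.022e23 = 0.006685 mol.
Φ = 0.00261 mol / 0.006685 mol photons = 0.39.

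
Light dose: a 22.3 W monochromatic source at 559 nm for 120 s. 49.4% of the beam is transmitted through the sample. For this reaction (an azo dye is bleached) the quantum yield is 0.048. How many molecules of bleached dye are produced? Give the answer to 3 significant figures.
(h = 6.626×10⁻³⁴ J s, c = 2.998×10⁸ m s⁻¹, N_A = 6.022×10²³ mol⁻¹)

1.83×10²⁰ molecules

Photon energy at 559 nm: hc/λ = (6.626×10⁻³⁴)(2.998×10⁸)/(559×10⁻⁹) = 3.554×10⁻¹⁹ J.
Energy delivered: (22.3 W)(120 s) = 2676 J.
Photons incident: 2676 / 3.554×10⁻¹⁹ = 7.530×10²¹, i.e. 7.530×10²¹/6.022×10²³ = 0.01250 mol.
Fraction absorbed: 1 − 49.4/100 = 0.5060.
Photons absorbed: 0.5060 × 0.01250 = 0.006325 mol.
Product: Φ × n_abs = 0.048 × 0.006325 = 3.036×10⁻⁴ mol.
As a count: 3.036×10⁻⁴ × 6.022×10²³ = 1.83×10²⁰.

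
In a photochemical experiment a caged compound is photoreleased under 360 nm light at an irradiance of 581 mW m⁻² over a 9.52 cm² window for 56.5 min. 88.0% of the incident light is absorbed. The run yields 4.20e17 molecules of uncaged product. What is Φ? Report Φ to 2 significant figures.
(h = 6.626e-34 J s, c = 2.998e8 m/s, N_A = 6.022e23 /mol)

Product: 4.20e17 / 6.022e23 = 6.974e-7 mol.
Photon energy at 360 nm: hc/λ = (6.626e-34)(2.998e8)/(360e-9) = 5.518e-19 J.
Energy delivered: (581 mW m⁻²)(9.52e-4 m²)(3390 s) = 1.875 J.
Photons incident: 1.875 / 5.518e-19 = 3.398e18, i.e. 3.398e18/6.022e23 = 5.643e-6 mol.
Photons absorbed: 0.880 × 5.643e-6 = 4.966e-6 mol.
Φ = 6.974e-7 mol / 4.966e-6 mol photons = 0.14.

Φ = 0.14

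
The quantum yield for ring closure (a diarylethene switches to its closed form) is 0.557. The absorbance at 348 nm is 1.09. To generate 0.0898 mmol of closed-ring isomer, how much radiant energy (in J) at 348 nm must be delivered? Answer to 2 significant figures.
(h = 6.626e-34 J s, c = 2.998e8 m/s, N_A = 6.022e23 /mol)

60 J

Product: 0.0898 mmol = 8.98e-5 mol.
Photons that must be absorbed: 8.98e-5 / 0.557 = 1.612e-4 mol.
Fraction absorbed: 1 − 10^(−1.09) = 0.9187.
Incident photons needed: 1.612e-4 / 0.9187 = 1.755e-4 mol.
Photon energy: hc/λ = 5.708e-19 J; per mole, 3.437e5 J mol⁻¹.
Energy required: 1.755e-4 × 3.437e5 = 60 J.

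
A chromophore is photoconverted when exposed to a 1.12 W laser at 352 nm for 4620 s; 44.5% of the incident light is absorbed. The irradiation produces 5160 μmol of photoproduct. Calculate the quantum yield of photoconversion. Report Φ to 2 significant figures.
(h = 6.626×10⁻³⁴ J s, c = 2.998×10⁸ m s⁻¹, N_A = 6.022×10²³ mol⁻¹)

Product: 5160 μmol = 0.00516 mol.
Photon energy at 352 nm: hc/λ = (6.626×10⁻³⁴)(2.998×10⁸)/(352×10⁻⁹) = 5.643×10⁻¹⁹ J.
Energy delivered: (1.12 W)(4620 s) = 5174 J.
Photons incident: 5174 / 5.643×10⁻¹⁹ = 9.169×10²¹, i.e. 9.169×10²¹/6.022×10²³ = 0.01523 mol.
Photons absorbed: 0.445 × 0.01523 = 0.006777 mol.
Φ = 0.00516 mol / 0.006777 mol photons = 0.76.

Φ = 0.76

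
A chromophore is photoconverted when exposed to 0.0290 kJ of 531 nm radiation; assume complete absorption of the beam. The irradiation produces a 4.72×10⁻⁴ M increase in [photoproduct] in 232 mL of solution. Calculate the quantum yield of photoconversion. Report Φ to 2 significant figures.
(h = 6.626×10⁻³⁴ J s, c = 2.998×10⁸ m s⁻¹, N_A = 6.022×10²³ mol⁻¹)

Φ = 0.85

Product: (4.72×10⁻⁴ M)(0.232 L) = 1.095×10⁻⁴ mol.
Photon energy at 531 nm: hc/λ = (6.626×10⁻³⁴)(2.998×10⁸)/(531×10⁻⁹) = 3.741×10⁻¹⁹ J.
Incident energy: 0.0290 kJ = 29.0 J.
Photons incident: 29.0 / 3.741×10⁻¹⁹ = 7.752×10¹⁹, i.e. 7.752×10¹⁹/6.022×10²³ = 1.287×10⁻⁴ mol.
Φ = 1.095×10⁻⁴ mol / 1.287×10⁻⁴ mol photons = 0.85.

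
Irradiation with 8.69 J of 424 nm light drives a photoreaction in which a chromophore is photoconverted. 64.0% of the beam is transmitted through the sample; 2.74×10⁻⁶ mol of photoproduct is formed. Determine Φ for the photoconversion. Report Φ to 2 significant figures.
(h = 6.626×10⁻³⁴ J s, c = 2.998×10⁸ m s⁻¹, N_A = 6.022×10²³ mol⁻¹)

Photon energy at 424 nm: hc/λ = (6.626×10⁻³⁴)(2.998×10⁸)/(424×10⁻⁹) = 4.685×10⁻¹⁹ J.
Photons incident: 8.69 / 4.685×10⁻¹⁹ = 1.855×10¹⁹, i.e. 1.855×10¹⁹/6.022×10²³ = 3.080×10⁻⁵ mol.
Fraction absorbed: 1 − 64.0/100 = 0.3600.
Photons absorbed: 0.3600 × 3.080×10⁻⁵ = 1.109×10⁻⁵ mol.
Φ = 2.74×10⁻⁶ mol / 1.109×10⁻⁵ mol photons = 0.25.

Φ = 0.25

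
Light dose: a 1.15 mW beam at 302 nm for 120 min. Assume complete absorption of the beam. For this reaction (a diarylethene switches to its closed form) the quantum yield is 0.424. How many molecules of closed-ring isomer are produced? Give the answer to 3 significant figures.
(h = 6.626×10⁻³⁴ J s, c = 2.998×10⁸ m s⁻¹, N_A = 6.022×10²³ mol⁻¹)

5.34×10¹⁸ molecules

Photon energy at 302 nm: hc/λ = (6.626×10⁻³⁴)(2.998×10⁸)/(302×10⁻⁹) = 6.578×10⁻¹⁹ J.
Energy delivered: (1.15 mW)(7200 s) = 8.280 J.
Photons incident: 8.280 / 6.578×10⁻¹⁹ = 1.259×10¹⁹, i.e. 1.259×10¹⁹/6.022×10²³ = 2.091×10⁻⁵ mol.
Product: Φ × n_abs = 0.424 × 2.091×10⁻⁵ = 8.866×10⁻⁶ mol.
As a count: 8.866×10⁻⁶ × 6.022×10²³ = 5.34×10¹⁸.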